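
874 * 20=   17480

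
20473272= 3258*6284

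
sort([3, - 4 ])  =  [ - 4, 3] 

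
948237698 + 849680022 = 1797917720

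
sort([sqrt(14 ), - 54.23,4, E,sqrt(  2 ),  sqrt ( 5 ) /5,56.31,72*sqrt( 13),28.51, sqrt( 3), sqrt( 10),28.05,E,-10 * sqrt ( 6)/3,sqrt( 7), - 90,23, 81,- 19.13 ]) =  [-90  , - 54.23, - 19.13,-10 * sqrt( 6 )/3,sqrt( 5)/5,sqrt( 2 ), sqrt( 3),sqrt( 7 ), E, E,sqrt( 10 ) , sqrt( 14), 4 , 23, 28.05,28.51, 56.31,81,  72*sqrt ( 13)] 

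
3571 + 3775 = 7346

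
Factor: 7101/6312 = 2^ (-3)*3^2 = 9/8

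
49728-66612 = -16884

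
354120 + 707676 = 1061796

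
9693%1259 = 880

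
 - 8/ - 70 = 4/35 = 0.11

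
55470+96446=151916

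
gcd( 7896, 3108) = 84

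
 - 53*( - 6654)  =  352662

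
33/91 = 33/91 = 0.36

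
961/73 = 13 + 12/73=13.16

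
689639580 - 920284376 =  - 230644796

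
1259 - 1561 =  - 302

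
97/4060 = 97/4060 = 0.02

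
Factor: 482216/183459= 2^3 * 3^ (-1 ) * 7^1* 79^1*109^1 * 61153^( - 1 ) 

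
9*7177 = 64593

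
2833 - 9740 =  - 6907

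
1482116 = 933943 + 548173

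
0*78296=0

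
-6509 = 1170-7679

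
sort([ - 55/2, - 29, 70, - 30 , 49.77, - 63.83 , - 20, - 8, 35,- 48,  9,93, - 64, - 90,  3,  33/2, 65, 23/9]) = [ - 90, - 64, - 63.83, - 48,  -  30, -29, - 55/2, - 20, - 8,23/9, 3,9 , 33/2,35,49.77, 65, 70, 93] 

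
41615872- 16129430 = 25486442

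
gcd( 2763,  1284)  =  3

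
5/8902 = 5/8902 = 0.00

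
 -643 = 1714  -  2357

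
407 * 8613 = 3505491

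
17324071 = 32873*527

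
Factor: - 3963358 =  - 2^1*7^1*283097^1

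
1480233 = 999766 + 480467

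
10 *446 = 4460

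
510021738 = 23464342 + 486557396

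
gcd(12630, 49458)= 6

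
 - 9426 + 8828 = -598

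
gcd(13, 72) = 1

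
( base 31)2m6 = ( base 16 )A32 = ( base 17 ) 909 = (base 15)B90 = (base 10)2610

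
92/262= 46/131=0.35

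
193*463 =89359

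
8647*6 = 51882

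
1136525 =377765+758760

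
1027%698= 329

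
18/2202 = 3/367= 0.01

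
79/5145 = 79/5145= 0.02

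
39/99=13/33=0.39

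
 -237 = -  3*79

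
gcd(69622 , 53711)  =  7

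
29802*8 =238416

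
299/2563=299/2563 = 0.12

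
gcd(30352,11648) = 112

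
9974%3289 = 107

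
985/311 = 985/311= 3.17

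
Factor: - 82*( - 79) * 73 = 2^1 *41^1 * 73^1*79^1 = 472894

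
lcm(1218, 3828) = 26796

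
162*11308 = 1831896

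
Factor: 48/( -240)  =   - 1/5 = - 5^( - 1 ) 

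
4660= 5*932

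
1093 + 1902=2995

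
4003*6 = 24018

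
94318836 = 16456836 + 77862000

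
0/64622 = 0 = 0.00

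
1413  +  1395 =2808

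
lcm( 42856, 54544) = 599984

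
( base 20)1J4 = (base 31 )P9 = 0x310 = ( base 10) 784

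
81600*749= 61118400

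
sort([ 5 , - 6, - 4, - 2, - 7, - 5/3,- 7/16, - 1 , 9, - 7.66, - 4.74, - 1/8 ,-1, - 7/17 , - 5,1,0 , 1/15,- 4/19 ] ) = [ - 7.66, - 7,-6 , - 5, - 4.74,-4, - 2, - 5/3, - 1, - 1,-7/16 , - 7/17, - 4/19, - 1/8,0 , 1/15, 1, 5,9]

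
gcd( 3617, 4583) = 1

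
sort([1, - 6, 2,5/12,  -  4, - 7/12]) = [ -6, - 4,-7/12,5/12, 1, 2]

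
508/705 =508/705 = 0.72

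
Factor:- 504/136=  - 3^2*7^1* 17^( - 1 )  =  -63/17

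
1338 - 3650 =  - 2312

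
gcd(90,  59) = 1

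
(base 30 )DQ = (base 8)640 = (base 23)i2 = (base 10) 416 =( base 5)3131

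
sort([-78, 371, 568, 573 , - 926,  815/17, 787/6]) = [ - 926,- 78,815/17,787/6, 371,568, 573 ] 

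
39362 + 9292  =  48654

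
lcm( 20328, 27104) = 81312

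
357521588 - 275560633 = 81960955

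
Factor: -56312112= -2^4*3^1 * 43^1*27283^1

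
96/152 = 12/19 = 0.63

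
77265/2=38632+1/2=38632.50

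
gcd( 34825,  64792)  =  7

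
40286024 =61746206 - 21460182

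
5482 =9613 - 4131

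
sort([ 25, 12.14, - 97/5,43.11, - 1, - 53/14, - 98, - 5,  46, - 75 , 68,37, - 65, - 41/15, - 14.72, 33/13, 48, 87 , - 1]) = [ - 98, - 75,-65, - 97/5, - 14.72, - 5,-53/14, - 41/15, - 1, - 1, 33/13,12.14,  25,  37 , 43.11,46,48,68,  87]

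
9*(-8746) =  - 78714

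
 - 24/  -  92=6/23 = 0.26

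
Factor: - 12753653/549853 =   -  11^1*47^( - 1)*11699^( - 1)*1159423^1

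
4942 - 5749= - 807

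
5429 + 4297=9726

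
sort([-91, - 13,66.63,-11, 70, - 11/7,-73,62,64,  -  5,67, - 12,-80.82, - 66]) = [-91,-80.82, - 73, - 66, - 13,-12,-11, - 5, - 11/7,62,64, 66.63,  67, 70 ]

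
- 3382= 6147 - 9529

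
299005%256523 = 42482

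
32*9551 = 305632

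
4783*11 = 52613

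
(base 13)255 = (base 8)630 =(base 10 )408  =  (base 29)e2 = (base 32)CO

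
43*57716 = 2481788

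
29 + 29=58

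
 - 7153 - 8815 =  -15968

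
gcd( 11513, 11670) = 1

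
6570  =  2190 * 3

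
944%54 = 26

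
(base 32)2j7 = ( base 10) 2663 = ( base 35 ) 263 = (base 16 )a67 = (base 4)221213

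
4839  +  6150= 10989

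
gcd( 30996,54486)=54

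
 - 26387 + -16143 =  - 42530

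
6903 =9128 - 2225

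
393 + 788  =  1181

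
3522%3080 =442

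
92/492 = 23/123 = 0.19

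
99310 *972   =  96529320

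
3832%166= 14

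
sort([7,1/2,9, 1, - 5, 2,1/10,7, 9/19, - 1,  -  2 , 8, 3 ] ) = [- 5, - 2 , - 1 , 1/10,9/19,  1/2, 1, 2,3,7, 7, 8, 9]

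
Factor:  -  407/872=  -2^( - 3 )*11^1*37^1*109^( - 1)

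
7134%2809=1516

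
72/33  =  24/11 = 2.18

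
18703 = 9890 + 8813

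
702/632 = 1+35/316 = 1.11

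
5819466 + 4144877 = 9964343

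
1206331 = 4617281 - 3410950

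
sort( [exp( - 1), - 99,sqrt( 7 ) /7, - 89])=[ - 99,  -  89, exp( - 1 ),sqrt(7) /7 ]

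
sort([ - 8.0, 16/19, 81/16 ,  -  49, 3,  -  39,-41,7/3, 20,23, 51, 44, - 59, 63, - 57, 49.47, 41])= [ - 59, - 57, - 49, - 41,  -  39,  -  8.0,16/19, 7/3, 3,81/16, 20,  23,41, 44, 49.47, 51, 63]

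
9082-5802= 3280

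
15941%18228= 15941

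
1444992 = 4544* 318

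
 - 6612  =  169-6781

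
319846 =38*8417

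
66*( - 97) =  - 6402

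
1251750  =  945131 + 306619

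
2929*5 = 14645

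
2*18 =36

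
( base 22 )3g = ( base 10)82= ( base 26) 34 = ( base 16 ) 52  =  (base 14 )5C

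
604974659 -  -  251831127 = 856805786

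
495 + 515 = 1010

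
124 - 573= -449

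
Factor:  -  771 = -3^1*257^1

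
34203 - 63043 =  - 28840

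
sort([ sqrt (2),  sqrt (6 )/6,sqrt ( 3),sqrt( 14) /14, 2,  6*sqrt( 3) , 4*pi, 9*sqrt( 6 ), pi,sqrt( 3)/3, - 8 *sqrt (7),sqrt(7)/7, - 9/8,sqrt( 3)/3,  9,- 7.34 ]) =[ - 8*sqrt(7 ), - 7.34 , - 9/8,sqrt(14)/14,sqrt(7) /7,sqrt( 6)/6,sqrt( 3)/3, sqrt(3)/3 , sqrt( 2), sqrt( 3),  2,pi, 9,6*sqrt( 3),4*pi, 9*sqrt( 6) ] 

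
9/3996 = 1/444= 0.00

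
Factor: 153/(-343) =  - 3^2*7^ ( - 3)*17^1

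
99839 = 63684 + 36155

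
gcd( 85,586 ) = 1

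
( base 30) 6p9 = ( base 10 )6159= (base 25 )9l9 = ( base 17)1455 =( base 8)14017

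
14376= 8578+5798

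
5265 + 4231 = 9496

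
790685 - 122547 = 668138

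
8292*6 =49752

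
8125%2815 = 2495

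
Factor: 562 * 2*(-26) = -2^3*13^1*281^1=- 29224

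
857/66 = 857/66 = 12.98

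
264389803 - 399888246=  - 135498443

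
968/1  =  968 = 968.00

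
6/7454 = 3/3727 = 0.00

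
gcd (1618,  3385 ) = 1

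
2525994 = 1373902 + 1152092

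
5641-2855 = 2786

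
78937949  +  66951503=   145889452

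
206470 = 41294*5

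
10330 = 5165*2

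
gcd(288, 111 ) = 3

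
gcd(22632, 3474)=6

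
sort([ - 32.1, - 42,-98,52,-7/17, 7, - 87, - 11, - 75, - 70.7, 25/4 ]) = [ - 98, - 87 , - 75, -70.7, - 42, - 32.1, -11,-7/17, 25/4, 7,52 ] 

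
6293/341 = 203/11 = 18.45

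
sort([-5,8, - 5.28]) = [ - 5.28,- 5,8 ] 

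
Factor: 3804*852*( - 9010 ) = -2^5*3^2*5^1*17^1*53^1 * 71^1*317^1 = - 29201482080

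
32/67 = 32/67 = 0.48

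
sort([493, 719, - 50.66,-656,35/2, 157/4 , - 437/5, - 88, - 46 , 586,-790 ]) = [ - 790, - 656, -88, - 437/5 , - 50.66, - 46 , 35/2, 157/4,493, 586, 719]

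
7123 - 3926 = 3197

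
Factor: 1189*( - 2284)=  - 2^2* 29^1*41^1*571^1 = -2715676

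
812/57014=14/983 = 0.01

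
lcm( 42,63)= 126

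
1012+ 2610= 3622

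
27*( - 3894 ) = -105138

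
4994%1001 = 990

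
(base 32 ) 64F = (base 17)14CE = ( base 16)188f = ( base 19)H7H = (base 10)6287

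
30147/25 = 30147/25 = 1205.88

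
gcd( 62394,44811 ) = 3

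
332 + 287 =619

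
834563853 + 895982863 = 1730546716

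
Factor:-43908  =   - 2^2*3^1*3659^1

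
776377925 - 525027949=251349976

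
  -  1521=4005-5526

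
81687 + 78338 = 160025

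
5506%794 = 742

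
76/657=76/657 = 0.12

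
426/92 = 213/46 = 4.63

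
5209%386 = 191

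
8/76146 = 4/38073 = 0.00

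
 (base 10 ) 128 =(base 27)4K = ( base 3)11202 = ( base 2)10000000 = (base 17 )79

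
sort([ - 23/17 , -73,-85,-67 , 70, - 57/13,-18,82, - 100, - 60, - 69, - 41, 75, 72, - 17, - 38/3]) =[ -100,-85, - 73,-69 , - 67,-60, - 41, - 18, - 17, - 38/3, - 57/13, - 23/17, 70, 72, 75, 82 ] 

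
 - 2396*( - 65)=155740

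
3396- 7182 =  - 3786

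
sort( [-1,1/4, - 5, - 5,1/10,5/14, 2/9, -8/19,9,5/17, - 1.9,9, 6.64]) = [ - 5,-5,  -  1.9,-1,- 8/19,1/10,2/9,1/4, 5/17, 5/14,6.64,9,9]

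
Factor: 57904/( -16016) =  - 47/13= -13^(-1)*47^1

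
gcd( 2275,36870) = 5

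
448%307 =141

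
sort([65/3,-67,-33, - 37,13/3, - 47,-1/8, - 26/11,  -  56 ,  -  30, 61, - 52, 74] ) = [ - 67,-56,-52,- 47,  -  37, - 33,-30, - 26/11, - 1/8, 13/3, 65/3,61, 74]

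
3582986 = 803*4462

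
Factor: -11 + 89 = 78  =  2^1*3^1*13^1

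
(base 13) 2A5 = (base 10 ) 473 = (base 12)335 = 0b111011001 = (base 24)jh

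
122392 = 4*30598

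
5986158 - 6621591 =  -  635433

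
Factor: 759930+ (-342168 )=2^1*3^2*23209^1 =417762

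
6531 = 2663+3868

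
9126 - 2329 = 6797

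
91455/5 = 18291 = 18291.00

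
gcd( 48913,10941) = 1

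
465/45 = 10 + 1/3 = 10.33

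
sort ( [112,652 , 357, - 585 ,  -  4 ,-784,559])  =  [ -784,-585,-4,112 , 357,559 , 652] 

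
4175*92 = 384100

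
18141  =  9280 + 8861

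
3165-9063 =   -  5898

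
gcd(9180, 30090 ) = 510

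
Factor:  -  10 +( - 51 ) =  -61^1=- 61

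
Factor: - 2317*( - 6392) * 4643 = 68764055752=2^3*7^1*17^1*47^1*331^1*4643^1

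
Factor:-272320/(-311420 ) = 592/677 = 2^4*37^1 * 677^(-1) 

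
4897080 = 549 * 8920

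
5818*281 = 1634858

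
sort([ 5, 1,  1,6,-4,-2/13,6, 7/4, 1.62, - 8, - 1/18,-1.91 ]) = [-8 , - 4,-1.91, - 2/13 ,-1/18, 1, 1, 1.62, 7/4, 5, 6, 6]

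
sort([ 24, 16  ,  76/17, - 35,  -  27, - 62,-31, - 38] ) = [ - 62, - 38, - 35,-31,  -  27, 76/17,16,24]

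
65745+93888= 159633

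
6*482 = 2892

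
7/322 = 1/46 = 0.02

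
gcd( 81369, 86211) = 9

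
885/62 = 14 + 17/62= 14.27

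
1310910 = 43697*30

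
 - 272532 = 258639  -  531171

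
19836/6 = 3306 = 3306.00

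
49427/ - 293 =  - 49427/293 = - 168.69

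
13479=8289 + 5190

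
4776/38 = 125+13/19 = 125.68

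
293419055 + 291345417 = 584764472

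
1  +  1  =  2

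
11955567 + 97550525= 109506092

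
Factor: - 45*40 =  -2^3 * 3^2*5^2   =  -1800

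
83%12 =11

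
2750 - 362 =2388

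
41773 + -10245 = 31528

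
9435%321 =126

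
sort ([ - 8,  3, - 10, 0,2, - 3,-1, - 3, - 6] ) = [-10, - 8, - 6, - 3,- 3 , - 1,0,  2,3]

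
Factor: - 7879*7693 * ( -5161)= 312824451667 =7^2 *13^1*157^1 * 397^1 * 7879^1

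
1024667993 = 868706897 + 155961096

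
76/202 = 38/101 = 0.38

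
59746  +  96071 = 155817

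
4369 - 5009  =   - 640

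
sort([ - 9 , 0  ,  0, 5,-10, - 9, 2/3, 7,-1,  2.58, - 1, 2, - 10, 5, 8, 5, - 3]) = [ -10,-10 ,-9, - 9 , - 3, - 1, - 1,  0,0, 2/3,2, 2.58,5, 5, 5 , 7 , 8 ] 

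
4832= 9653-4821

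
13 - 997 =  - 984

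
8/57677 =8/57677 = 0.00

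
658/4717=658/4717 =0.14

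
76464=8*9558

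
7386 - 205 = 7181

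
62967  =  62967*1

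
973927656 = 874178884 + 99748772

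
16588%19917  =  16588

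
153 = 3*51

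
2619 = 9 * 291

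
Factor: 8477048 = 2^3*29^1 * 61^1*599^1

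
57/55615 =57/55615 = 0.00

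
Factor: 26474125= 5^3*19^1 * 71^1* 157^1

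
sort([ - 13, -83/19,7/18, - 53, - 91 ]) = [-91,-53, - 13, - 83/19,7/18] 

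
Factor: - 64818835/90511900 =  - 12963767/18102380= - 2^ (- 2)*5^( - 1)*23^( - 2)*29^( - 1 )*59^ ( - 1)*12963767^1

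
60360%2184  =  1392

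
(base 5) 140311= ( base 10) 5706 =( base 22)bh8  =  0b1011001001010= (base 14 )2118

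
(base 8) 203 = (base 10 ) 131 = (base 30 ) 4b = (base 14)95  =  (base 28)4j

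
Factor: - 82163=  - 82163^1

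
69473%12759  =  5678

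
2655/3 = 885 = 885.00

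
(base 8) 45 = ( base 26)1B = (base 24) 1d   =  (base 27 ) 1a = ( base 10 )37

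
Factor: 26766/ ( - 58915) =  - 2^1*3^2*5^( - 1) *1487^1*11783^( - 1)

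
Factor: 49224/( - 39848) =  - 3^1 * 7^1*17^( - 1 )=- 21/17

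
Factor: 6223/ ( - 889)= - 7^1 = - 7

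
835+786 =1621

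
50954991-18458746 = 32496245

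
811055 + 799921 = 1610976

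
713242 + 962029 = 1675271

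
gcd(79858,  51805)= 1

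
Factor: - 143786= -2^1*17^1*4229^1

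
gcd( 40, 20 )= 20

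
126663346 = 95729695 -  - 30933651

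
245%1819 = 245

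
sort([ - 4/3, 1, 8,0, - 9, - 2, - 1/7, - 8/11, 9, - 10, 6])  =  [ - 10, - 9, - 2, - 4/3, - 8/11, - 1/7,0, 1,6,8,9] 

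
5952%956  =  216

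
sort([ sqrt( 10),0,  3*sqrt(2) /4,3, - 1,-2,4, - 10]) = [-10, - 2, - 1,0,3 * sqrt ( 2 ) /4, 3, sqrt( 10 ),4 ] 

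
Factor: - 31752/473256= - 21/313=- 3^1 * 7^1*313^( - 1)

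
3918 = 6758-2840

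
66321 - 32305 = 34016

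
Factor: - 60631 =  - 60631^1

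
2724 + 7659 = 10383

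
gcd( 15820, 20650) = 70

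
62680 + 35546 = 98226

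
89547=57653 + 31894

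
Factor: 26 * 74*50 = 2^3*5^2*13^1*37^1 = 96200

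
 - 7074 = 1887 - 8961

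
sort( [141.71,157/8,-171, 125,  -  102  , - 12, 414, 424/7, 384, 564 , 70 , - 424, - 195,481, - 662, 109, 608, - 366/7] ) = [ - 662, - 424, - 195, -171, - 102, - 366/7, - 12,  157/8, 424/7,70, 109, 125, 141.71 , 384 , 414, 481,  564,  608] 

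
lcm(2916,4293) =154548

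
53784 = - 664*(-81)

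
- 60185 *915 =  - 55069275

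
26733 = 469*57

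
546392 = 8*68299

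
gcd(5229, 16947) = 63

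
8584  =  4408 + 4176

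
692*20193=13973556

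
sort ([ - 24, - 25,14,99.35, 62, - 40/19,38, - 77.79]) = [ - 77.79, - 25 , - 24, - 40/19, 14,38,62,99.35] 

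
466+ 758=1224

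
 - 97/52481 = -97/52481 =- 0.00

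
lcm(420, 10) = 420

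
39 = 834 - 795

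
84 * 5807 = 487788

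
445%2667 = 445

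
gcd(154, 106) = 2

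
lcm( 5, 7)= 35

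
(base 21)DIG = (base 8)13757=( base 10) 6127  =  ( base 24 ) af7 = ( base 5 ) 144002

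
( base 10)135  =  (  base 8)207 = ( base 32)47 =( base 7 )252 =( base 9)160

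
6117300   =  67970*90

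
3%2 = 1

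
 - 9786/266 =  - 699/19 = - 36.79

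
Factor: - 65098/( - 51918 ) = 3^( - 1 )*11^2*17^(-1) * 269^1*509^(-1) = 32549/25959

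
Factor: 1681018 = 2^1*149^1*5641^1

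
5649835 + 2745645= 8395480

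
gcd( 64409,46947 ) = 1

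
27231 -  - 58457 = 85688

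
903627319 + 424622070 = 1328249389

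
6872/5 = 1374 + 2/5 = 1374.40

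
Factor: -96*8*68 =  - 52224  =  -2^10*3^1*17^1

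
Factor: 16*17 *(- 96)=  - 26112 = - 2^9*3^1*17^1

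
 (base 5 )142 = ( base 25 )1m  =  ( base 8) 57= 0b101111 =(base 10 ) 47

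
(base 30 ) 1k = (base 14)38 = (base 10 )50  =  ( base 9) 55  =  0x32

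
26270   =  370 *71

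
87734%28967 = 833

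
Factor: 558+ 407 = 965= 5^1 *193^1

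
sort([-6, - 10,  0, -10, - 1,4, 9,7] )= [ - 10, - 10, - 6, -1, 0, 4,7 , 9 ] 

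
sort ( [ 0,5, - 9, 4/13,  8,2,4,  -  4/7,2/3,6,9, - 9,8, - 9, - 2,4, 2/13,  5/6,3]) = [ - 9, - 9, - 9,  -  2 ,  -  4/7,0 , 2/13,4/13,2/3,  5/6,2, 3,4,4,  5,  6,8,8,  9] 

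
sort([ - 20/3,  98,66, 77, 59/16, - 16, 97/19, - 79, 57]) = [ - 79, - 16,  -  20/3, 59/16, 97/19, 57,66,77,98]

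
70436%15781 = 7312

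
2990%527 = 355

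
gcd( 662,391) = 1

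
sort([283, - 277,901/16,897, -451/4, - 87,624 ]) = [ - 277, - 451/4, - 87,901/16,283, 624,897 ]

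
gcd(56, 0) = 56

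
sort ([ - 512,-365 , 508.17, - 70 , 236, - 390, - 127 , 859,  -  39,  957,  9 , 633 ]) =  [ - 512, - 390,-365,  -  127, - 70, - 39, 9 , 236, 508.17,633,859,957 ]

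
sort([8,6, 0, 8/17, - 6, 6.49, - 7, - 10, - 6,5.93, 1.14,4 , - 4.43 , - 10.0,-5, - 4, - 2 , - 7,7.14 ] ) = [-10, - 10.0, - 7, - 7, - 6, - 6,-5, - 4.43,  -  4, - 2, 0 , 8/17, 1.14, 4, 5.93, 6,  6.49,7.14,8 ]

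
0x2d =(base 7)63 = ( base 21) 23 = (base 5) 140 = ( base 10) 45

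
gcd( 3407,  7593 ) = 1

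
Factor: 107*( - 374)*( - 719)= 2^1*11^1*17^1*107^1* 719^1 = 28772942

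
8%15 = 8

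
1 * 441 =441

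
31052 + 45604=76656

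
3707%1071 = 494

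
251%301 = 251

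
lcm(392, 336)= 2352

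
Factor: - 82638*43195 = - 2^1*3^2*5^1 * 53^1 * 163^1 * 4591^1 = - 3569548410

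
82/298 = 41/149 = 0.28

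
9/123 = 3/41 = 0.07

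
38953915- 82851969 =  - 43898054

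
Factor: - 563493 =-3^1*7^1*26833^1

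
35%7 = 0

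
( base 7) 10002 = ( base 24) 443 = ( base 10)2403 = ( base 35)1xn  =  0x963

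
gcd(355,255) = 5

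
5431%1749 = 184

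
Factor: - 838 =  - 2^1*419^1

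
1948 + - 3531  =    -  1583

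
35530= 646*55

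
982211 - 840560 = 141651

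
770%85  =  5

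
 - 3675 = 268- 3943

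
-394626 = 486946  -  881572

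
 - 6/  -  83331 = 2/27777  =  0.00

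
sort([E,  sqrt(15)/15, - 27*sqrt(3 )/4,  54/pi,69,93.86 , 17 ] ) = [ - 27 * sqrt( 3)/4,sqrt(15)/15, E,17,54/pi,69,93.86]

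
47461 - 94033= -46572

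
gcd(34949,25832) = 1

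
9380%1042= 2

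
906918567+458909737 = 1365828304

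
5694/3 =1898 = 1898.00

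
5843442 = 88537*66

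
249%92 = 65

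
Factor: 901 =17^1 * 53^1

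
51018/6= 8503 = 8503.00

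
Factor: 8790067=11^1*  13^1*61469^1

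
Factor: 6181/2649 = 3^(  -  1 ) * 7^1=   7/3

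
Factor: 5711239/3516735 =3^( - 1 )*5^ ( - 1)*97^( - 1) * 2039^1*2417^ (  -  1 )*2801^1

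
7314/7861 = 7314/7861 = 0.93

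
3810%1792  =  226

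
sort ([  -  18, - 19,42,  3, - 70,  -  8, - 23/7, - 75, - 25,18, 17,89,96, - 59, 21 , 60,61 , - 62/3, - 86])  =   [  -  86, - 75,-70,-59, - 25,  -  62/3, - 19, - 18,-8,- 23/7, 3,17, 18,21,42, 60, 61,89,96]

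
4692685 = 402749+4289936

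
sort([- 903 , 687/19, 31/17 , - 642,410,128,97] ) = [ - 903,  -  642, 31/17 , 687/19, 97,128,410] 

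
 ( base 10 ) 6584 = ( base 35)5d4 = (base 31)6QC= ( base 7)25124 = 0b1100110111000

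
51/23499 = 17/7833 = 0.00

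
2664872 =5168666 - 2503794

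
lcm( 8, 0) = 0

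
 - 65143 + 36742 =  - 28401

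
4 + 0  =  4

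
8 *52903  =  423224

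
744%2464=744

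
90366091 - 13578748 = 76787343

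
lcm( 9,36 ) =36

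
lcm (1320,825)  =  6600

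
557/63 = 8 + 53/63 = 8.84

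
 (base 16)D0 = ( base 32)6G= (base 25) 88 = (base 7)415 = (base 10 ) 208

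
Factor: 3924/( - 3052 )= - 9/7 = - 3^2*7^(-1)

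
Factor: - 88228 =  - 2^2*7^1 * 23^1*137^1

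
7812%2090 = 1542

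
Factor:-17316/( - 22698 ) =74/97   =  2^1 * 37^1 * 97^(-1 ) 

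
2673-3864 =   -  1191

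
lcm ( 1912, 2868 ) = 5736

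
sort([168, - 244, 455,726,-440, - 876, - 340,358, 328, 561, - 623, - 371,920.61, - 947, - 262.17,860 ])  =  [- 947,- 876, - 623, - 440, - 371,-340, - 262.17, - 244, 168,328,358, 455 , 561,  726, 860, 920.61]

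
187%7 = 5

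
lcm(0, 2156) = 0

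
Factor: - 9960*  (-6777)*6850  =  2^4* 3^4*5^3*  83^1*137^1 *251^1 = 462367602000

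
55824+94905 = 150729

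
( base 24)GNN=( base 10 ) 9791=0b10011000111111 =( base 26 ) ecf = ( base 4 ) 2120333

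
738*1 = 738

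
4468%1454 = 106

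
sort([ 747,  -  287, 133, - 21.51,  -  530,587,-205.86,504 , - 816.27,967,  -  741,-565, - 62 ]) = [ -816.27,-741, -565, - 530,-287  ,  -  205.86, - 62, - 21.51, 133,504,  587,747,967 ]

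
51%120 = 51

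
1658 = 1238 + 420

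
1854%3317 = 1854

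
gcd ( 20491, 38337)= 1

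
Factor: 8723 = 11^1* 13^1*61^1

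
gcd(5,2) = 1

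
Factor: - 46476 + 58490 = 2^1*6007^1 = 12014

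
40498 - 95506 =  - 55008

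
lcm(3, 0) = 0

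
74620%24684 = 568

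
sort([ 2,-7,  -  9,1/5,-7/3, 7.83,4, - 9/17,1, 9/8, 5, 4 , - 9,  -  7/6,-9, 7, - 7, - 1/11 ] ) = [-9,  -  9, - 9,- 7, - 7, - 7/3,  -  7/6,- 9/17,  -  1/11,  1/5,1, 9/8,2,4, 4, 5,7, 7.83 ] 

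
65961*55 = 3627855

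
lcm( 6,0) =0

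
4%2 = 0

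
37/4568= 37/4568 = 0.01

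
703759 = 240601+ 463158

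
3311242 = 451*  7342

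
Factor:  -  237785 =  - 5^1 *19^1*2503^1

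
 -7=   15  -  22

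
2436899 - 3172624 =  - 735725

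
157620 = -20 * (-7881 ) 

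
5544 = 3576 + 1968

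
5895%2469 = 957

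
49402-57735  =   - 8333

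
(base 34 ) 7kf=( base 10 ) 8787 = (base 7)34422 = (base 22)i39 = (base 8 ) 21123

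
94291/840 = 94291/840 = 112.25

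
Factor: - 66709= - 19^1* 3511^1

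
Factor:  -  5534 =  - 2^1 * 2767^1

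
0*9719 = 0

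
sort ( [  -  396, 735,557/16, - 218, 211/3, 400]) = [ - 396, - 218, 557/16,211/3, 400, 735 ]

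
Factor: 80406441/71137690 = 2^(- 1)*3^2 * 5^ ( - 1) * 13^(  -  1)*17^ ( - 1)* 223^1 * 32189^(  -  1)*40063^1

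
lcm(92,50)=2300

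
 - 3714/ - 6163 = 3714/6163 = 0.60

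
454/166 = 2 + 61/83 = 2.73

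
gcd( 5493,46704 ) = 3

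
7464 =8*933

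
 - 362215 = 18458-380673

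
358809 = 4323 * 83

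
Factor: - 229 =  - 229^1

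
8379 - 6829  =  1550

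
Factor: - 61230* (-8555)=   523822650 = 2^1*3^1*5^2*13^1 * 29^1*59^1*157^1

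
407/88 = 4 + 5/8 = 4.62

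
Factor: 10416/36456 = 2/7 = 2^1*7^ ( - 1 ) 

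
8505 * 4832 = 41096160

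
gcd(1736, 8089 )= 1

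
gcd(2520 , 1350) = 90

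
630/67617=70/7513=0.01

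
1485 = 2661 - 1176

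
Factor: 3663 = 3^2*11^1*37^1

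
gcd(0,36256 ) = 36256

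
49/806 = 49/806 = 0.06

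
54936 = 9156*6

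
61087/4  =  15271 + 3/4  =  15271.75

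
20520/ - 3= - 6840/1 = - 6840.00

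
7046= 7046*1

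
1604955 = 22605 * 71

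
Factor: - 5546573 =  - 17^1*509^1*641^1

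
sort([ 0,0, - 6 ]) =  [ - 6,0, 0 ]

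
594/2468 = 297/1234=0.24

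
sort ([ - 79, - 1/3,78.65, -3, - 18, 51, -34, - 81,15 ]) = [ - 81, - 79, - 34, - 18, - 3, - 1/3, 15,51, 78.65 ] 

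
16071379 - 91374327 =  - 75302948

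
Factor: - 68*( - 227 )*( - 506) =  - 7810616   =  - 2^3*11^1* 17^1* 23^1*227^1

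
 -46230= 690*( - 67)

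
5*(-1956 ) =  - 9780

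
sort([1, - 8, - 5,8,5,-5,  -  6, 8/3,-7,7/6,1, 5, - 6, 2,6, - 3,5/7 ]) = [ - 8, - 7,-6, - 6, - 5, - 5, - 3,5/7,1,1 , 7/6 , 2,8/3, 5, 5,6,8 ]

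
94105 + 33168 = 127273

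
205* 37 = 7585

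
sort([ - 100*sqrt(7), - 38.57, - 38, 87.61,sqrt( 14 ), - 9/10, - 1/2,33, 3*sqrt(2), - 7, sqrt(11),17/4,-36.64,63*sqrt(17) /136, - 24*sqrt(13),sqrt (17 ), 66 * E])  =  [ - 100 * sqrt( 7), - 24*sqrt( 13), - 38.57, - 38, -36.64, - 7, -9/10, - 1/2,  63*sqrt( 17 ) /136, sqrt(11 ),sqrt(14), sqrt(17), 3*sqrt( 2),  17/4, 33,87.61 , 66*E] 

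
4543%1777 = 989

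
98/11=98/11 = 8.91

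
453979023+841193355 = 1295172378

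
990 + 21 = 1011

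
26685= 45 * 593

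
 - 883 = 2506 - 3389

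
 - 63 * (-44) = 2772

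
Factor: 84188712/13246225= 2^3*3^1*5^( -2 )*109^(-1) * 179^1*4861^( - 1)*19597^1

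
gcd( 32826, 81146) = 2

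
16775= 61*275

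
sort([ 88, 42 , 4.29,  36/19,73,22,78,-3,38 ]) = [ - 3, 36/19, 4.29,22, 38,42,73,78,88]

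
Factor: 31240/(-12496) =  -5/2 =-  2^( - 1)*5^1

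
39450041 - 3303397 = 36146644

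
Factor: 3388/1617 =2^2*3^( - 1 )*7^( - 1)*11^1 = 44/21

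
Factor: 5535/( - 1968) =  -45/16 = - 2^(  -  4) * 3^2*5^1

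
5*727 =3635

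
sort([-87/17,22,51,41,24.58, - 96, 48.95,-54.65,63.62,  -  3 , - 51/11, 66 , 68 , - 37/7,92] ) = [-96, - 54.65,  -  37/7 , - 87/17, - 51/11, - 3,22, 24.58, 41, 48.95, 51 , 63.62,  66, 68,  92]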